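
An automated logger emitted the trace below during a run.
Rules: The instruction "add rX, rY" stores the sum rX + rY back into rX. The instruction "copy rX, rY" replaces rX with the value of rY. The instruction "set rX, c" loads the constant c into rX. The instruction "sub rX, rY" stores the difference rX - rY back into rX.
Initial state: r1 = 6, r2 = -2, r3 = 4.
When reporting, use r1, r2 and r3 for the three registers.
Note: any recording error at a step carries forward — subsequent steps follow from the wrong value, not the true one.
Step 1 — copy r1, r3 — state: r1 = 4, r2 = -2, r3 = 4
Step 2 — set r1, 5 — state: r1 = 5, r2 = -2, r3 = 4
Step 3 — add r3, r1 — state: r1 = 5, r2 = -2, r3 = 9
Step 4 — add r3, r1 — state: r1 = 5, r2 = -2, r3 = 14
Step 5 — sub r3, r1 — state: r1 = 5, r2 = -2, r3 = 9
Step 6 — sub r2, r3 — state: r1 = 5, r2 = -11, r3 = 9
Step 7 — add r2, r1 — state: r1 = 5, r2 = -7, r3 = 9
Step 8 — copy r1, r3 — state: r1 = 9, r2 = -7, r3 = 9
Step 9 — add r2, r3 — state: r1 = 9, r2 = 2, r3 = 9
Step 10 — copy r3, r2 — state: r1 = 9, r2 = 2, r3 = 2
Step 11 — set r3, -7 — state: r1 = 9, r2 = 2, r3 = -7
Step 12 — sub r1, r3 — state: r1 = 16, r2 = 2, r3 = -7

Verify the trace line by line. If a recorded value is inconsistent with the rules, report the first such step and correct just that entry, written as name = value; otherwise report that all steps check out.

1. r1 = 4 (agrees with the trace)
2. r1 = 5 (no discrepancy)
3. r3 = 4 + 5 = 9 (checks out)
4. r3 = 9 + 5 = 14 (same as recorded)
5. r3 = 14 - 5 = 9 (in agreement)
6. r2 = -2 - 9 = -11 (in agreement)
7. r2 = -11 + 5 = -6 (a discrepancy with the trace)
Conclusion: step 7 carries the first error; the entry should be r2 = -6.

step 7, r2 = -6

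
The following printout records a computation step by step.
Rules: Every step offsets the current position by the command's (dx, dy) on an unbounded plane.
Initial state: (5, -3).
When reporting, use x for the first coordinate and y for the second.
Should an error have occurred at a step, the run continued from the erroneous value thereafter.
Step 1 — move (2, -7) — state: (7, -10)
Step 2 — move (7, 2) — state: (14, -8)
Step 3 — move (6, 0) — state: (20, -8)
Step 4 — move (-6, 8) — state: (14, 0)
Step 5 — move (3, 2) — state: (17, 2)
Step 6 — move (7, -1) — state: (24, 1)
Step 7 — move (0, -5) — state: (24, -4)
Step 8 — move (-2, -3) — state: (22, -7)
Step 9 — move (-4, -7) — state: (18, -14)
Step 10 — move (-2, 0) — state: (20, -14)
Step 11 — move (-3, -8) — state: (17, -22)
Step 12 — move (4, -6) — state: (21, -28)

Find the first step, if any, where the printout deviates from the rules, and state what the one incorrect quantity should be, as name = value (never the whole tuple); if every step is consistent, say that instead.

step 10, x = 16

step 1: x = 5 + (2) = 7, y = -3 + (-7) = -10 -> in agreement
step 2: x = 7 + (7) = 14, y = -10 + (2) = -8 -> verified
step 3: x = 14 + (6) = 20, y = -8 + (0) = -8 -> checks out
step 4: x = 20 + (-6) = 14, y = -8 + (8) = 0 -> consistent with the printout
step 5: x = 14 + (3) = 17, y = 0 + (2) = 2 -> verified
step 6: x = 17 + (7) = 24, y = 2 + (-1) = 1 -> same as recorded
step 7: x = 24 + (0) = 24, y = 1 + (-5) = -4 -> matches
step 8: x = 24 + (-2) = 22, y = -4 + (-3) = -7 -> same as recorded
step 9: x = 22 + (-4) = 18, y = -7 + (-7) = -14 -> exactly as logged
step 10: x = 18 + (-2) = 16, y = -14 + (0) = -14 -> not what was recorded
First incorrect step: 10; the correct value is x = 16.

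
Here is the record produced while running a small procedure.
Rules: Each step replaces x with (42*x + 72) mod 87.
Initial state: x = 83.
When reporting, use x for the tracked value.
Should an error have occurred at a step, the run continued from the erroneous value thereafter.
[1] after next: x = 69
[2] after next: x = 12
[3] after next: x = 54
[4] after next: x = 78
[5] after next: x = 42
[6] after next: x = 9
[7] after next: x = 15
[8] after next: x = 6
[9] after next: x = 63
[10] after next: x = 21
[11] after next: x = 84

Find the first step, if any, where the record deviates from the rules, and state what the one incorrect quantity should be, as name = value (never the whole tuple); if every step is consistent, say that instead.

step 1, x = 78

step 1: x = (42*83 + 72) mod 87 = 78 -> the record disagrees here
First incorrect step: 1; the correct value is x = 78.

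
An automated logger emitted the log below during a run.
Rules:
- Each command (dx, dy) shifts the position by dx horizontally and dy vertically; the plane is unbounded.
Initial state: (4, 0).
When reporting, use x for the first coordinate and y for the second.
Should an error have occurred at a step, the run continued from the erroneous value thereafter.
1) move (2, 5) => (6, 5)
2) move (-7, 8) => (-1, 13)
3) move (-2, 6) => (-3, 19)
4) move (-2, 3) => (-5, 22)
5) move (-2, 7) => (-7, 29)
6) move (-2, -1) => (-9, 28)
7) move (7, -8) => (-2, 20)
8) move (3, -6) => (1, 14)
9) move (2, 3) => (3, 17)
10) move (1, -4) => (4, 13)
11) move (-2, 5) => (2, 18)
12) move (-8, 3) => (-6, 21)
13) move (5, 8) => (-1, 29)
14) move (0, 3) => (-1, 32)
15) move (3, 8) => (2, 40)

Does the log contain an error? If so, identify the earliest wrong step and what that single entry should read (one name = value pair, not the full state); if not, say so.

1. x = 4 + (2) = 6, y = 0 + (5) = 5 (agrees with the log)
2. x = 6 + (-7) = -1, y = 5 + (8) = 13 (same as recorded)
3. x = -1 + (-2) = -3, y = 13 + (6) = 19 (same as recorded)
4. x = -3 + (-2) = -5, y = 19 + (3) = 22 (verified)
5. x = -5 + (-2) = -7, y = 22 + (7) = 29 (checks out)
6. x = -7 + (-2) = -9, y = 29 + (-1) = 28 (exactly as logged)
7. x = -9 + (7) = -2, y = 28 + (-8) = 20 (in agreement)
8. x = -2 + (3) = 1, y = 20 + (-6) = 14 (exactly as logged)
9. x = 1 + (2) = 3, y = 14 + (3) = 17 (same as recorded)
10. x = 3 + (1) = 4, y = 17 + (-4) = 13 (agrees with the log)
11. x = 4 + (-2) = 2, y = 13 + (5) = 18 (verified)
12. x = 2 + (-8) = -6, y = 18 + (3) = 21 (verified)
13. x = -6 + (5) = -1, y = 21 + (8) = 29 (agrees with the log)
14. x = -1 + (0) = -1, y = 29 + (3) = 32 (confirmed correct)
15. x = -1 + (3) = 2, y = 32 + (8) = 40 (agrees with the log)
All steps check out; nothing to correct.

no error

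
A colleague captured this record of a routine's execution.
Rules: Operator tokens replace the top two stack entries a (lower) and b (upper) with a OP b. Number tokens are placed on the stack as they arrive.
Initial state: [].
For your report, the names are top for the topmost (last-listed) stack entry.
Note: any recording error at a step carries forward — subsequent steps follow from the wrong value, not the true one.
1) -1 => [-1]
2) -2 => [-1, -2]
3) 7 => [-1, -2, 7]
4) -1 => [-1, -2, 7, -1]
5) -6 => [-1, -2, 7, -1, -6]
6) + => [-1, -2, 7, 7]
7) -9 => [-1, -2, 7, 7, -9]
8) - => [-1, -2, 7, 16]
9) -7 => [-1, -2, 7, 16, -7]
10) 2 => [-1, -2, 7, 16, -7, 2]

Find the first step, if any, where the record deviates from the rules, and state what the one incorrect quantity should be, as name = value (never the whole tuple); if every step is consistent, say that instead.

step 6, top = -7

Step 1: push -1: top = -1 — verified.
Step 2: push -2: top = -2 — agrees with the record.
Step 3: push 7: top = 7 — consistent with the record.
Step 4: push -1: top = -1 — same as recorded.
Step 5: push -6: top = -6 — confirmed correct.
Step 6: -1 + -6 = -7 — the entry is off here.
So the first discrepancy is step 6, where the right value is top = -7.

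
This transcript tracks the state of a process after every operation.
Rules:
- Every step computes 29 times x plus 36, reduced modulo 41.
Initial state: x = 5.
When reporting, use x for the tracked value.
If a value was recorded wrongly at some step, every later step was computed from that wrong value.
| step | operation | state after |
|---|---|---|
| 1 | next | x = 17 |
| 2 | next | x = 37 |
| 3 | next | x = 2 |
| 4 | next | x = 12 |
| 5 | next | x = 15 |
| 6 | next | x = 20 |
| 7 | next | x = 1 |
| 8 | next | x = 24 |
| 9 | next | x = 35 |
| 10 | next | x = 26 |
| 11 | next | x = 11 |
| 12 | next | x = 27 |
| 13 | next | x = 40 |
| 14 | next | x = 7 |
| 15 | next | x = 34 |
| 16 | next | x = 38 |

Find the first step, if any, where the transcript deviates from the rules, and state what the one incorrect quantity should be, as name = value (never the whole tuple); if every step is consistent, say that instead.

no error

1. x = (29*5 + 36) mod 41 = 17 (confirmed correct)
2. x = (29*17 + 36) mod 41 = 37 (consistent with the transcript)
3. x = (29*37 + 36) mod 41 = 2 (exactly as logged)
4. x = (29*2 + 36) mod 41 = 12 (agrees with the transcript)
5. x = (29*12 + 36) mod 41 = 15 (in agreement)
6. x = (29*15 + 36) mod 41 = 20 (same as recorded)
7. x = (29*20 + 36) mod 41 = 1 (in agreement)
8. x = (29*1 + 36) mod 41 = 24 (exactly as logged)
9. x = (29*24 + 36) mod 41 = 35 (matches)
10. x = (29*35 + 36) mod 41 = 26 (exactly as logged)
11. x = (29*26 + 36) mod 41 = 11 (no discrepancy)
12. x = (29*11 + 36) mod 41 = 27 (same as recorded)
13. x = (29*27 + 36) mod 41 = 40 (verified)
14. x = (29*40 + 36) mod 41 = 7 (checks out)
15. x = (29*7 + 36) mod 41 = 34 (checks out)
16. x = (29*34 + 36) mod 41 = 38 (confirmed correct)
Nothing is out of place; the run is error-free.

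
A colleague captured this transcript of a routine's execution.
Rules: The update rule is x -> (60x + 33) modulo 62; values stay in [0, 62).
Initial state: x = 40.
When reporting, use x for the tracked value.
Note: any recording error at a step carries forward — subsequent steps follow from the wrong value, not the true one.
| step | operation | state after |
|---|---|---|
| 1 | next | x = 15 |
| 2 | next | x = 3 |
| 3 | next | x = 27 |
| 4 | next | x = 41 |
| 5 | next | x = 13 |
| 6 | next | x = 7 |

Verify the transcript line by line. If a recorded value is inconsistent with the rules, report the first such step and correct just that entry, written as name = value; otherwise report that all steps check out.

Step 1: x = (60*40 + 33) mod 62 = 15 — same as recorded.
Step 2: x = (60*15 + 33) mod 62 = 3 — checks out.
Step 3: x = (60*3 + 33) mod 62 = 27 — exactly as logged.
Step 4: x = (60*27 + 33) mod 62 = 41 — confirmed correct.
Step 5: x = (60*41 + 33) mod 62 = 13 — no discrepancy.
Step 6: x = (60*13 + 33) mod 62 = 7 — no discrepancy.
All entries verified; no error found.

no error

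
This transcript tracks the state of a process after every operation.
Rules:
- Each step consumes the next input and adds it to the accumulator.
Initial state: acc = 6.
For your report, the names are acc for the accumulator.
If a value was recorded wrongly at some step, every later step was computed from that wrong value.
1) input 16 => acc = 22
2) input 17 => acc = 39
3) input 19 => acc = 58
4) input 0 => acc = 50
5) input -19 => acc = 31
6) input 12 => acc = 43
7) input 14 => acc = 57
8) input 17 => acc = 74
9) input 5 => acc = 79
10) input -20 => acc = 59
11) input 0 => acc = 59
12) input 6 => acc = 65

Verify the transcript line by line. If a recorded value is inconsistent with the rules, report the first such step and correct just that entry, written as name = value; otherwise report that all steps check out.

step 4, acc = 58

1. acc = 6 + 16 = 22 (verified)
2. acc = 22 + 17 = 39 (no discrepancy)
3. acc = 39 + 19 = 58 (consistent with the transcript)
4. acc = 58 + 0 = 58 (not what was recorded)
First deviation found at step 4; the corrected entry is acc = 58.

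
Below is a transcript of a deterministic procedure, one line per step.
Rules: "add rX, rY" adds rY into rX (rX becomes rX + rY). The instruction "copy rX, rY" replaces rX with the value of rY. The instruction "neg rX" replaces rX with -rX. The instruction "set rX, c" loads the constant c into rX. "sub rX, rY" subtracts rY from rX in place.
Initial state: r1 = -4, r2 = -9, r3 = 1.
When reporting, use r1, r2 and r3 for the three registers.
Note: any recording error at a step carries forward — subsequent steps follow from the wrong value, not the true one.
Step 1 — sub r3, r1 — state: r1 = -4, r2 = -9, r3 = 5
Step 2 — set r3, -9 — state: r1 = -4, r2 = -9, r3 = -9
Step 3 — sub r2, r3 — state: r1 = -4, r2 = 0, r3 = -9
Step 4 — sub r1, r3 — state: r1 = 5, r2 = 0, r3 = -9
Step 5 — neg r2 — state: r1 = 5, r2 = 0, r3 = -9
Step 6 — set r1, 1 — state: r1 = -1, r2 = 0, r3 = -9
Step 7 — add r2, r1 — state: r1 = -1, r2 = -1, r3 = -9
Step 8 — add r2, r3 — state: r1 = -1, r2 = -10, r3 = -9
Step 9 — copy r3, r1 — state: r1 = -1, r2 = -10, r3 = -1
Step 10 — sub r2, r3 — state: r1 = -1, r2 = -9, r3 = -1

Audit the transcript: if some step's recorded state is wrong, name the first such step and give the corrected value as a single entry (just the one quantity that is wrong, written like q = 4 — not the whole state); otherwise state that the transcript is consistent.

Recomputing the run from the initial state:
step 1: r1 = -4, r2 = -9, r3 = 5
step 2: r1 = -4, r2 = -9, r3 = -9
step 3: r1 = -4, r2 = 0, r3 = -9
step 4: r1 = 5, r2 = 0, r3 = -9
step 5: r1 = 5, r2 = 0, r3 = -9
step 6: r1 = 1, r2 = 0, r3 = -9
step 7: r1 = 1, r2 = 1, r3 = -9
step 8: r1 = 1, r2 = -8, r3 = -9
step 9: r1 = 1, r2 = -8, r3 = 1
step 10: r1 = 1, r2 = -9, r3 = 1
The first disagreement with the transcript is at step 6, where the value should be r1 = 1.

step 6, r1 = 1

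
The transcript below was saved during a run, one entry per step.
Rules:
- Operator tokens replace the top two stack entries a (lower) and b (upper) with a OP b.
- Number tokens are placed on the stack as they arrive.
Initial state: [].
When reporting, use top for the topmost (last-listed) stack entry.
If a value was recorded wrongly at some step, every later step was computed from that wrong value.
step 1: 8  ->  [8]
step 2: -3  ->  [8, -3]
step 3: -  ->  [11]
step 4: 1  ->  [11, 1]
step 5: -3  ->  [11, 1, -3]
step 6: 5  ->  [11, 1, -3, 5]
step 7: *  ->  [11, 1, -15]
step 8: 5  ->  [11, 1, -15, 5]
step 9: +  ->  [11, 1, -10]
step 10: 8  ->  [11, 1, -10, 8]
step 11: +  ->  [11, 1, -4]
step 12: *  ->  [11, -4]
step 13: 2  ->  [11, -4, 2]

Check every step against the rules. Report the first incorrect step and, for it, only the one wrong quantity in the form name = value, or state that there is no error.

Recomputing the run from the initial state:
step 1: [8]
step 2: [8, -3]
step 3: [11]
step 4: [11, 1]
step 5: [11, 1, -3]
step 6: [11, 1, -3, 5]
step 7: [11, 1, -15]
step 8: [11, 1, -15, 5]
step 9: [11, 1, -10]
step 10: [11, 1, -10, 8]
step 11: [11, 1, -2]
step 12: [11, -2]
step 13: [11, -2, 2]
The first disagreement with the transcript is at step 11, where the value should be top = -2.

step 11, top = -2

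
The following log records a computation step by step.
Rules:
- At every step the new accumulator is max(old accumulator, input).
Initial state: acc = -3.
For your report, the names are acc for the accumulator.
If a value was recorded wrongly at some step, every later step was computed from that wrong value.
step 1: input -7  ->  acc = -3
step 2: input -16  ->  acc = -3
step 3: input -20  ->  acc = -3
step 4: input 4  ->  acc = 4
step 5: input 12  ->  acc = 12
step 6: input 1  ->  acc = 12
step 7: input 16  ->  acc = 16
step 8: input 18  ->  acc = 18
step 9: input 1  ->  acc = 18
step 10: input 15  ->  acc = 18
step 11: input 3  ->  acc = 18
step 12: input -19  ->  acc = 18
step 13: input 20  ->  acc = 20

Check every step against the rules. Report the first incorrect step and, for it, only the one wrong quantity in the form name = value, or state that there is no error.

no error

step 1: acc = max(-3, -7) = -3 -> confirmed correct
step 2: acc = max(-3, -16) = -3 -> exactly as logged
step 3: acc = max(-3, -20) = -3 -> exactly as logged
step 4: acc = max(-3, 4) = 4 -> verified
step 5: acc = max(4, 12) = 12 -> confirmed correct
step 6: acc = max(12, 1) = 12 -> in agreement
step 7: acc = max(12, 16) = 16 -> exactly as logged
step 8: acc = max(16, 18) = 18 -> checks out
step 9: acc = max(18, 1) = 18 -> agrees with the log
step 10: acc = max(18, 15) = 18 -> checks out
step 11: acc = max(18, 3) = 18 -> checks out
step 12: acc = max(18, -19) = 18 -> in agreement
step 13: acc = max(18, 20) = 20 -> agrees with the log
Nothing is out of place; the run is error-free.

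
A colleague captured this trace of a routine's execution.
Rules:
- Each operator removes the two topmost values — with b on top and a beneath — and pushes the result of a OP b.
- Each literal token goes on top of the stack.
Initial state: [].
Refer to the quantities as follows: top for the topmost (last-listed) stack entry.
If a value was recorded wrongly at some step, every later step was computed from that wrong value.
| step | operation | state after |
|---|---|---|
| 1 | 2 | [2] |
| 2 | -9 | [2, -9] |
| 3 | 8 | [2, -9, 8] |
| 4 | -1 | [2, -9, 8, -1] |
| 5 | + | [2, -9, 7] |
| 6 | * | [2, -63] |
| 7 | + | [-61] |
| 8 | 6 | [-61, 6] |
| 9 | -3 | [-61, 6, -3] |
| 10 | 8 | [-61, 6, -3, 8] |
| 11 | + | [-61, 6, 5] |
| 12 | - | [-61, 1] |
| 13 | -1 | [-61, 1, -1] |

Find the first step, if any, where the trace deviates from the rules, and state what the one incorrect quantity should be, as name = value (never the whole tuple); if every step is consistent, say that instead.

no error

Step 1: push 2: top = 2 — same as recorded.
Step 2: push -9: top = -9 — in agreement.
Step 3: push 8: top = 8 — matches.
Step 4: push -1: top = -1 — confirmed correct.
Step 5: 8 + -1 = 7 — agrees with the trace.
Step 6: -9 * 7 = -63 — checks out.
Step 7: 2 + -63 = -61 — agrees with the trace.
Step 8: push 6: top = 6 — no discrepancy.
Step 9: push -3: top = -3 — agrees with the trace.
Step 10: push 8: top = 8 — verified.
Step 11: -3 + 8 = 5 — same as recorded.
Step 12: 6 - 5 = 1 — consistent with the trace.
Step 13: push -1: top = -1 — verified.
Each recorded entry agrees with the recomputation.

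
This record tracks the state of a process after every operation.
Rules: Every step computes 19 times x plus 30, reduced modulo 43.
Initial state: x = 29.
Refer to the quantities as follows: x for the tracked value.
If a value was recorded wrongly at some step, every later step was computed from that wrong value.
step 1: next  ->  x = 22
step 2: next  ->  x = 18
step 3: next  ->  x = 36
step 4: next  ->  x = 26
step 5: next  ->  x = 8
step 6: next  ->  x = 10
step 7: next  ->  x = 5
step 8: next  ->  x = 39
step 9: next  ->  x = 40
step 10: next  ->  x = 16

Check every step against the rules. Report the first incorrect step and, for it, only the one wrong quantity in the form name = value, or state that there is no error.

step 3, x = 28

Recomputing the run from the initial state:
step 1: x = 22
step 2: x = 18
step 3: x = 28
step 4: x = 3
step 5: x = 1
step 6: x = 6
step 7: x = 15
step 8: x = 14
step 9: x = 38
step 10: x = 21
The first disagreement with the record is at step 3, where the value should be x = 28.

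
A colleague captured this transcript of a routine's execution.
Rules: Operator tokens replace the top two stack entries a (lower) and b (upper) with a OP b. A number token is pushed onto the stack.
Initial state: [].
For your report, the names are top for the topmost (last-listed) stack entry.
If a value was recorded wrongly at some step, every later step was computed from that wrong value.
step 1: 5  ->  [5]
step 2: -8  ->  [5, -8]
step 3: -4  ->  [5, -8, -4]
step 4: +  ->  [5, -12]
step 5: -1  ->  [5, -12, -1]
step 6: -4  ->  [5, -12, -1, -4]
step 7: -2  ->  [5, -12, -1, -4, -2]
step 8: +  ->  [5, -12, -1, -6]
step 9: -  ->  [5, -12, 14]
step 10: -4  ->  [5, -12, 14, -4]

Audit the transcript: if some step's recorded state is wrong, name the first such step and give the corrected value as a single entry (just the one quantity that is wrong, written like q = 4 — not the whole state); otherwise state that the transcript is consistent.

Recomputing the run from the initial state:
step 1: [5]
step 2: [5, -8]
step 3: [5, -8, -4]
step 4: [5, -12]
step 5: [5, -12, -1]
step 6: [5, -12, -1, -4]
step 7: [5, -12, -1, -4, -2]
step 8: [5, -12, -1, -6]
step 9: [5, -12, 5]
step 10: [5, -12, 5, -4]
The first disagreement with the transcript is at step 9, where the value should be top = 5.

step 9, top = 5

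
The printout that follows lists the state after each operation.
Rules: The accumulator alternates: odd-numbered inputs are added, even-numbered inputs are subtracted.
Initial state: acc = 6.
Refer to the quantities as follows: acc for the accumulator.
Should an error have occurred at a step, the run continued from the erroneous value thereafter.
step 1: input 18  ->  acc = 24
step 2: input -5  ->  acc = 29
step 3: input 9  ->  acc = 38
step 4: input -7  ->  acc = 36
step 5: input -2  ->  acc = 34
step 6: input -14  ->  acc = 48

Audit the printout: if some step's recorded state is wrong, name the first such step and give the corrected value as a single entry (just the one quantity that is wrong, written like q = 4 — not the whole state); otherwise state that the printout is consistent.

1. acc = 6 + 18 = 24 (verified)
2. acc = 24 - -5 = 29 (same as recorded)
3. acc = 29 + 9 = 38 (checks out)
4. acc = 38 - -7 = 45 (the printout has a different value)
The audit stops at step 4: the recorded entry is wrong and should be acc = 45.

step 4, acc = 45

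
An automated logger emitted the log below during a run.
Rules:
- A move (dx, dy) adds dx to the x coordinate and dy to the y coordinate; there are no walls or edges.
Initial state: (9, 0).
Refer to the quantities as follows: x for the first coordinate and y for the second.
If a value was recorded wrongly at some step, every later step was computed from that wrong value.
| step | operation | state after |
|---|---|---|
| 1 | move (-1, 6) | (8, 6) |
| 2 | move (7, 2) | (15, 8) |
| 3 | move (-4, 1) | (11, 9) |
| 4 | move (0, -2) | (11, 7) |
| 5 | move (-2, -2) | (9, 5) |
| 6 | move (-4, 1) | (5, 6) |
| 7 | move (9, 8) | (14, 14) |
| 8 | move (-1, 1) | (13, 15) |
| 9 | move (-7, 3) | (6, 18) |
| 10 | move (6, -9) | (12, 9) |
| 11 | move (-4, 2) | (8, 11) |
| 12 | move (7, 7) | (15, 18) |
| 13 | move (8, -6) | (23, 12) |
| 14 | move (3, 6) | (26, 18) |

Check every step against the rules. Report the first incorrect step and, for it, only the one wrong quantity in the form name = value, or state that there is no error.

no error

1. x = 9 + (-1) = 8, y = 0 + (6) = 6 (agrees with the log)
2. x = 8 + (7) = 15, y = 6 + (2) = 8 (no discrepancy)
3. x = 15 + (-4) = 11, y = 8 + (1) = 9 (verified)
4. x = 11 + (0) = 11, y = 9 + (-2) = 7 (checks out)
5. x = 11 + (-2) = 9, y = 7 + (-2) = 5 (verified)
6. x = 9 + (-4) = 5, y = 5 + (1) = 6 (agrees with the log)
7. x = 5 + (9) = 14, y = 6 + (8) = 14 (same as recorded)
8. x = 14 + (-1) = 13, y = 14 + (1) = 15 (consistent with the log)
9. x = 13 + (-7) = 6, y = 15 + (3) = 18 (no discrepancy)
10. x = 6 + (6) = 12, y = 18 + (-9) = 9 (matches)
11. x = 12 + (-4) = 8, y = 9 + (2) = 11 (checks out)
12. x = 8 + (7) = 15, y = 11 + (7) = 18 (verified)
13. x = 15 + (8) = 23, y = 18 + (-6) = 12 (agrees with the log)
14. x = 23 + (3) = 26, y = 12 + (6) = 18 (verified)
All entries verified; no error found.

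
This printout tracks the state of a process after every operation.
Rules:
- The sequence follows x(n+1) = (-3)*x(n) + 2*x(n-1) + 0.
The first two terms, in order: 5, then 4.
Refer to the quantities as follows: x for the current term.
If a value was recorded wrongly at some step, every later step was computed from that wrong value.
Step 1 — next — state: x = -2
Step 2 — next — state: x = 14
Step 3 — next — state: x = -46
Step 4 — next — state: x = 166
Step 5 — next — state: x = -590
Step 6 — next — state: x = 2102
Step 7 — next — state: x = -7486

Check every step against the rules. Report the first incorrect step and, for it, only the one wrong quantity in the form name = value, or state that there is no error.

no error

Recomputing the run from the initial state:
step 1: x = -2
step 2: x = 14
step 3: x = -46
step 4: x = 166
step 5: x = -590
step 6: x = 2102
step 7: x = -7486
This matches the printout at every step.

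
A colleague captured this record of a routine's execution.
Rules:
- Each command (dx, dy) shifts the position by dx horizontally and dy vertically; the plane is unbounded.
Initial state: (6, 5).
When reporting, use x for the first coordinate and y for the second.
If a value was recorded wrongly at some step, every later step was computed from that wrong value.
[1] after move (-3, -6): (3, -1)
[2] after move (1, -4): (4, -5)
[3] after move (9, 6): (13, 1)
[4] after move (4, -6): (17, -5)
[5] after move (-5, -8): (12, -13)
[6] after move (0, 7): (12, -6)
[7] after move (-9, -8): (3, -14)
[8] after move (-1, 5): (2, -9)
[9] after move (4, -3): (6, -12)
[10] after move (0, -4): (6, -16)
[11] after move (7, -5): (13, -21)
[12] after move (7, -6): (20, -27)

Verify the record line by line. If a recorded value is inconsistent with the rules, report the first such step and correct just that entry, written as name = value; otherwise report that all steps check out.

no error

step 1: x = 6 + (-3) = 3, y = 5 + (-6) = -1 -> matches
step 2: x = 3 + (1) = 4, y = -1 + (-4) = -5 -> same as recorded
step 3: x = 4 + (9) = 13, y = -5 + (6) = 1 -> confirmed correct
step 4: x = 13 + (4) = 17, y = 1 + (-6) = -5 -> consistent with the record
step 5: x = 17 + (-5) = 12, y = -5 + (-8) = -13 -> consistent with the record
step 6: x = 12 + (0) = 12, y = -13 + (7) = -6 -> same as recorded
step 7: x = 12 + (-9) = 3, y = -6 + (-8) = -14 -> no discrepancy
step 8: x = 3 + (-1) = 2, y = -14 + (5) = -9 -> exactly as logged
step 9: x = 2 + (4) = 6, y = -9 + (-3) = -12 -> in agreement
step 10: x = 6 + (0) = 6, y = -12 + (-4) = -16 -> matches
step 11: x = 6 + (7) = 13, y = -16 + (-5) = -21 -> verified
step 12: x = 13 + (7) = 20, y = -21 + (-6) = -27 -> matches
Each recorded entry agrees with the recomputation.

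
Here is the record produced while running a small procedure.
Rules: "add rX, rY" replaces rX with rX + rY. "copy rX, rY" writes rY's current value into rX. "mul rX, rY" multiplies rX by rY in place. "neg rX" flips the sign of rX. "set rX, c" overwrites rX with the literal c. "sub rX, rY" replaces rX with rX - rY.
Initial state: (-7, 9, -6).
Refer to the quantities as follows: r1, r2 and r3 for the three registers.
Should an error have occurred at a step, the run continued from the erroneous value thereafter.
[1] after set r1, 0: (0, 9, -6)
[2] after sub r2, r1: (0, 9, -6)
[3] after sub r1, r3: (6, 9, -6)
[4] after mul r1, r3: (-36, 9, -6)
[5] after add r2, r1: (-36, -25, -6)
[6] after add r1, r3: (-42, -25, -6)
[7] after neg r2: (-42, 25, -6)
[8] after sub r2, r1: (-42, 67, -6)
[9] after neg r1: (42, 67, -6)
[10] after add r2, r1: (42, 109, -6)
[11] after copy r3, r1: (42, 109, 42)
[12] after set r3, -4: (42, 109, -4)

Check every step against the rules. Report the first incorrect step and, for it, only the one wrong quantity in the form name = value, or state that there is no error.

Recomputing the run from the initial state:
step 1: r1 = 0, r2 = 9, r3 = -6
step 2: r1 = 0, r2 = 9, r3 = -6
step 3: r1 = 6, r2 = 9, r3 = -6
step 4: r1 = -36, r2 = 9, r3 = -6
step 5: r1 = -36, r2 = -27, r3 = -6
step 6: r1 = -42, r2 = -27, r3 = -6
step 7: r1 = -42, r2 = 27, r3 = -6
step 8: r1 = -42, r2 = 69, r3 = -6
step 9: r1 = 42, r2 = 69, r3 = -6
step 10: r1 = 42, r2 = 111, r3 = -6
step 11: r1 = 42, r2 = 111, r3 = 42
step 12: r1 = 42, r2 = 111, r3 = -4
The first disagreement with the record is at step 5, where the value should be r2 = -27.

step 5, r2 = -27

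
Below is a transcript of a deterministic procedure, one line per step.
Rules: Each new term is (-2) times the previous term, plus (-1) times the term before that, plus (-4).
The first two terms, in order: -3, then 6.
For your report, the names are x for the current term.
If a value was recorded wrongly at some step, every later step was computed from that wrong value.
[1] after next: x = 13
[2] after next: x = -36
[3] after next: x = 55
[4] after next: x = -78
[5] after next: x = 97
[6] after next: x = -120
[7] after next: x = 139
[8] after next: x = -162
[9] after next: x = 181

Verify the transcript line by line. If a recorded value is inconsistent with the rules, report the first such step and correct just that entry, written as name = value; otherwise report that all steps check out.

step 1, x = -13

step 1: x = -2*(6) + (-1)*(-3) + (-4) = -13 -> the transcript disagrees here
Step 1 is the first one off; corrected, x = -13.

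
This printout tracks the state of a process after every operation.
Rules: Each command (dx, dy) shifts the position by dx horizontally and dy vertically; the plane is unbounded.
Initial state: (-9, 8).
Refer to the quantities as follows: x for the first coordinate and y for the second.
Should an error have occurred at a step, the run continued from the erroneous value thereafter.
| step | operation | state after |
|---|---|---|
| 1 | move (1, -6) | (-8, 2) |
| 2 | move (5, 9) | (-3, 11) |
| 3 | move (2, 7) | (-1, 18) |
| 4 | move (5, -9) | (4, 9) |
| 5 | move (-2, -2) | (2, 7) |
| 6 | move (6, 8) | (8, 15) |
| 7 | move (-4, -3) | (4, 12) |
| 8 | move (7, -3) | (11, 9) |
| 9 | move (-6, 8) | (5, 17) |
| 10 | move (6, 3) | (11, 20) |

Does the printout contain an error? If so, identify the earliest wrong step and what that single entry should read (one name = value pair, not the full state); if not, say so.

no error

Recomputing the run from the initial state:
step 1: x = -8, y = 2
step 2: x = -3, y = 11
step 3: x = -1, y = 18
step 4: x = 4, y = 9
step 5: x = 2, y = 7
step 6: x = 8, y = 15
step 7: x = 4, y = 12
step 8: x = 11, y = 9
step 9: x = 5, y = 17
step 10: x = 11, y = 20
This matches the printout at every step.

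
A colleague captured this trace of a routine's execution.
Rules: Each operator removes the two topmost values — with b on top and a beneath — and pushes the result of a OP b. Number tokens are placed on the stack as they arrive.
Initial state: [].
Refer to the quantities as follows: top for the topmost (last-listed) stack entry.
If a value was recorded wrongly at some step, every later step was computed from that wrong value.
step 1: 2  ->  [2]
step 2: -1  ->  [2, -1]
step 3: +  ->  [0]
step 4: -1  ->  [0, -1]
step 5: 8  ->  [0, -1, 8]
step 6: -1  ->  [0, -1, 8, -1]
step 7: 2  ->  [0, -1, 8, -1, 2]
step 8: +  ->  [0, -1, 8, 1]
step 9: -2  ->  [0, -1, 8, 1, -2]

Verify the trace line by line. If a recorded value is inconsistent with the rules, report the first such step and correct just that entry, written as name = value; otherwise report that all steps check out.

step 3, top = 1

step 1: push 2: top = 2 -> checks out
step 2: push -1: top = -1 -> confirmed correct
step 3: 2 + -1 = 1 -> the recorded entry deviates here
The earliest wrong entry is at step 3: it should read top = 1.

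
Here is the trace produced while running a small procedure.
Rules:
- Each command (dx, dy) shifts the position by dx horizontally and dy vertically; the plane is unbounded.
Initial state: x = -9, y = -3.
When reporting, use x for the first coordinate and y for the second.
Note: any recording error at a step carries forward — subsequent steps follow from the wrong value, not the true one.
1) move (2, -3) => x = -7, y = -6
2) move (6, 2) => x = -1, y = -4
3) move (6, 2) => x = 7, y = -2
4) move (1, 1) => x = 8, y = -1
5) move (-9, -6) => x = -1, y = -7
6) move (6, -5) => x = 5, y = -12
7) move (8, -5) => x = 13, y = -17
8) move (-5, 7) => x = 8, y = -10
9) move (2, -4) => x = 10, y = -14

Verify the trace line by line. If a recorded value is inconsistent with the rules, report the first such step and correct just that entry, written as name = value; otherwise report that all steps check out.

step 1: x = -9 + (2) = -7, y = -3 + (-3) = -6 -> no discrepancy
step 2: x = -7 + (6) = -1, y = -6 + (2) = -4 -> no discrepancy
step 3: x = -1 + (6) = 5, y = -4 + (2) = -2 -> the recorded entry deviates here
Step 3 is the first one off; corrected, x = 5.

step 3, x = 5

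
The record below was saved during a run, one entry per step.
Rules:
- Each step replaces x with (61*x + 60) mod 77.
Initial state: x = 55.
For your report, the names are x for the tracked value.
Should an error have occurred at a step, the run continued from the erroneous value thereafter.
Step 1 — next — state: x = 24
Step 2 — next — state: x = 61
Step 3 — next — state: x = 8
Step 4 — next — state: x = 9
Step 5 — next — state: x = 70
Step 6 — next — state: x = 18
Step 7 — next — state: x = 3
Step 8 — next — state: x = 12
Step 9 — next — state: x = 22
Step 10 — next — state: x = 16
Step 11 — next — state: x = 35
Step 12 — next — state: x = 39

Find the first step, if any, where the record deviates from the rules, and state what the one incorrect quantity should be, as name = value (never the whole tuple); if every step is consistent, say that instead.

step 1, x = 27

step 1: x = (61*55 + 60) mod 77 = 27 -> the record has a different value
Conclusion: step 1 carries the first error; the entry should be x = 27.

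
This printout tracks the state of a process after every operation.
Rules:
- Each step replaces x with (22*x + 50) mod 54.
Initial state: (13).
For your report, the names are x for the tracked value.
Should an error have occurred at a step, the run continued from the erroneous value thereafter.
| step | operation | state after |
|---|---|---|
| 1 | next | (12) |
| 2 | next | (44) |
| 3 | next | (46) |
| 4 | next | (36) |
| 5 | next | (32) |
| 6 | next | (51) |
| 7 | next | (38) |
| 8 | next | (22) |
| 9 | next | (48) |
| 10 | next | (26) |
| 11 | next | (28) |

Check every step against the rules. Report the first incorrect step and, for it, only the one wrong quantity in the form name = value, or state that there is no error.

step 6, x = 52

step 1: x = (22*13 + 50) mod 54 = 12 -> in agreement
step 2: x = (22*12 + 50) mod 54 = 44 -> matches
step 3: x = (22*44 + 50) mod 54 = 46 -> consistent with the printout
step 4: x = (22*46 + 50) mod 54 = 36 -> same as recorded
step 5: x = (22*36 + 50) mod 54 = 32 -> exactly as logged
step 6: x = (22*32 + 50) mod 54 = 52 -> the entry is off here
The audit stops at step 6: the recorded entry is wrong and should be x = 52.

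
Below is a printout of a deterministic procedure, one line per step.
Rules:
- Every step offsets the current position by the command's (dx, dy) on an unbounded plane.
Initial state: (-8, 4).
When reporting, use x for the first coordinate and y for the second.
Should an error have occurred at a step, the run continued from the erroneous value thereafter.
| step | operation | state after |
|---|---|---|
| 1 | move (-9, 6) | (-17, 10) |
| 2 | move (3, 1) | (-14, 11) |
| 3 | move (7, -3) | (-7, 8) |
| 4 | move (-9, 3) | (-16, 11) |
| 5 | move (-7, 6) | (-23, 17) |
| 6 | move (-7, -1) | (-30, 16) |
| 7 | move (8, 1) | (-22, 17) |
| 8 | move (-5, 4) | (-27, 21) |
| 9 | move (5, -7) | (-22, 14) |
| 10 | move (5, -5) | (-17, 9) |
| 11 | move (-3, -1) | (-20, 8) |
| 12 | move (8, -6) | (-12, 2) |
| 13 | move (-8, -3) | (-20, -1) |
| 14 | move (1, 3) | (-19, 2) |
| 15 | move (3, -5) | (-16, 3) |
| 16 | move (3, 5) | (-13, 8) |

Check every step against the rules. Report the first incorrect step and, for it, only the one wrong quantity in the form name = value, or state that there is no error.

step 15, y = -3

Recomputing the run from the initial state:
step 1: x = -17, y = 10
step 2: x = -14, y = 11
step 3: x = -7, y = 8
step 4: x = -16, y = 11
step 5: x = -23, y = 17
step 6: x = -30, y = 16
step 7: x = -22, y = 17
step 8: x = -27, y = 21
step 9: x = -22, y = 14
step 10: x = -17, y = 9
step 11: x = -20, y = 8
step 12: x = -12, y = 2
step 13: x = -20, y = -1
step 14: x = -19, y = 2
step 15: x = -16, y = -3
step 16: x = -13, y = 2
The first disagreement with the printout is at step 15, where the value should be y = -3.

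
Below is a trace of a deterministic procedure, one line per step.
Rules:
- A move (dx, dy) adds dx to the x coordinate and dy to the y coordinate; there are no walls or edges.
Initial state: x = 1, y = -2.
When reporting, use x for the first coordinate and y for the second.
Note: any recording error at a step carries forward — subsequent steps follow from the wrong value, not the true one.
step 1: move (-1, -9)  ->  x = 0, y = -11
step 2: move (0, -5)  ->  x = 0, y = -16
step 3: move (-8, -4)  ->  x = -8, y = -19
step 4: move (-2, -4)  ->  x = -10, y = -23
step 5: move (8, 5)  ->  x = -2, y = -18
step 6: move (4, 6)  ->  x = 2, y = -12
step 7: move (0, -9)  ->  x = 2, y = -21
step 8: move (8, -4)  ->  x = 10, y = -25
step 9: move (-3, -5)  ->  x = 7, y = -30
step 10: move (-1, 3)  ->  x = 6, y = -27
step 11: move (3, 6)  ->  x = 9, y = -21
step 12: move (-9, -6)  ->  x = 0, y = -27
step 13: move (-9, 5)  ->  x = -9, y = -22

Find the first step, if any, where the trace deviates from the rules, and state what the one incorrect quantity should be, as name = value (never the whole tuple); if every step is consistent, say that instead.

Recomputing the run from the initial state:
step 1: x = 0, y = -11
step 2: x = 0, y = -16
step 3: x = -8, y = -20
step 4: x = -10, y = -24
step 5: x = -2, y = -19
step 6: x = 2, y = -13
step 7: x = 2, y = -22
step 8: x = 10, y = -26
step 9: x = 7, y = -31
step 10: x = 6, y = -28
step 11: x = 9, y = -22
step 12: x = 0, y = -28
step 13: x = -9, y = -23
The first disagreement with the trace is at step 3, where the value should be y = -20.

step 3, y = -20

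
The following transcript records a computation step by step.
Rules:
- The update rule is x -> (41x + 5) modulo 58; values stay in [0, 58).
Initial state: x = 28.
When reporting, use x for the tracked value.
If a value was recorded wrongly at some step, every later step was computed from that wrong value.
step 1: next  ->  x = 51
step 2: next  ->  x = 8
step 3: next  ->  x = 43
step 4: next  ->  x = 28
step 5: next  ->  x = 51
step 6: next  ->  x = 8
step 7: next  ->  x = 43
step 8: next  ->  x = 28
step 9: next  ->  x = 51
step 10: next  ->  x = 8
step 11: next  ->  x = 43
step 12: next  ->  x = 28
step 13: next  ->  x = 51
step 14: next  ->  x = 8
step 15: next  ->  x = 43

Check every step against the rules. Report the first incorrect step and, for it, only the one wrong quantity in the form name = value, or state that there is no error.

no error

1. x = (41*28 + 5) mod 58 = 51 (no discrepancy)
2. x = (41*51 + 5) mod 58 = 8 (verified)
3. x = (41*8 + 5) mod 58 = 43 (verified)
4. x = (41*43 + 5) mod 58 = 28 (no discrepancy)
5. x = (41*28 + 5) mod 58 = 51 (no discrepancy)
6. x = (41*51 + 5) mod 58 = 8 (agrees with the transcript)
7. x = (41*8 + 5) mod 58 = 43 (consistent with the transcript)
8. x = (41*43 + 5) mod 58 = 28 (exactly as logged)
9. x = (41*28 + 5) mod 58 = 51 (agrees with the transcript)
10. x = (41*51 + 5) mod 58 = 8 (agrees with the transcript)
11. x = (41*8 + 5) mod 58 = 43 (verified)
12. x = (41*43 + 5) mod 58 = 28 (checks out)
13. x = (41*28 + 5) mod 58 = 51 (same as recorded)
14. x = (41*51 + 5) mod 58 = 8 (checks out)
15. x = (41*8 + 5) mod 58 = 43 (confirmed correct)
The recomputation confirms every line.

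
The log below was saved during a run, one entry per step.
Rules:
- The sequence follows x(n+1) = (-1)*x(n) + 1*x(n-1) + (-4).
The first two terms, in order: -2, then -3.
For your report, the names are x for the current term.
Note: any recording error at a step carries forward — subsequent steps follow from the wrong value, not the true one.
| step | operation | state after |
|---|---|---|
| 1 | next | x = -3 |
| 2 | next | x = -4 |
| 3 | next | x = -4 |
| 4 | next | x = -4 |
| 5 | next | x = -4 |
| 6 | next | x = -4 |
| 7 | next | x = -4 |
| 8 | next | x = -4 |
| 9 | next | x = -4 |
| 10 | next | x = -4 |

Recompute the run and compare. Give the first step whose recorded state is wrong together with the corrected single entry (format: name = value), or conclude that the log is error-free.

step 3, x = -3

Recomputing the run from the initial state:
step 1: x = -3
step 2: x = -4
step 3: x = -3
step 4: x = -5
step 5: x = -2
step 6: x = -7
step 7: x = 1
step 8: x = -12
step 9: x = 9
step 10: x = -25
The first disagreement with the log is at step 3, where the value should be x = -3.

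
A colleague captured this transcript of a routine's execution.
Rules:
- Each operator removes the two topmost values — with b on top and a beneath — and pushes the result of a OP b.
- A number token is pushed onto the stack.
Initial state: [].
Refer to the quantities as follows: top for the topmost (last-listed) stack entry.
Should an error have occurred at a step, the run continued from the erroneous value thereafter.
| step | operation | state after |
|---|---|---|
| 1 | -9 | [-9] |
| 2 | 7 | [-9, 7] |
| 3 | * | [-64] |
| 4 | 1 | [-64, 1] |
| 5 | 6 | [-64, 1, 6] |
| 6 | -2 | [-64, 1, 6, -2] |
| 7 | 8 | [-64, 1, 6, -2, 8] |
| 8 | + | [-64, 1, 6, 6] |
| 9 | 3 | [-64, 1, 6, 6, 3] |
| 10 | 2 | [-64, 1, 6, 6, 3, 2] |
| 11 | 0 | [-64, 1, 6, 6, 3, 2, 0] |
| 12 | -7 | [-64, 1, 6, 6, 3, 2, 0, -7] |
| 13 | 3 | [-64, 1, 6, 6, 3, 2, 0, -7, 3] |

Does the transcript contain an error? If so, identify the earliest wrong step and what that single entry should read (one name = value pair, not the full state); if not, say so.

step 3, top = -63

Recomputing the run from the initial state:
step 1: [-9]
step 2: [-9, 7]
step 3: [-63]
step 4: [-63, 1]
step 5: [-63, 1, 6]
step 6: [-63, 1, 6, -2]
step 7: [-63, 1, 6, -2, 8]
step 8: [-63, 1, 6, 6]
step 9: [-63, 1, 6, 6, 3]
step 10: [-63, 1, 6, 6, 3, 2]
step 11: [-63, 1, 6, 6, 3, 2, 0]
step 12: [-63, 1, 6, 6, 3, 2, 0, -7]
step 13: [-63, 1, 6, 6, 3, 2, 0, -7, 3]
The first disagreement with the transcript is at step 3, where the value should be top = -63.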